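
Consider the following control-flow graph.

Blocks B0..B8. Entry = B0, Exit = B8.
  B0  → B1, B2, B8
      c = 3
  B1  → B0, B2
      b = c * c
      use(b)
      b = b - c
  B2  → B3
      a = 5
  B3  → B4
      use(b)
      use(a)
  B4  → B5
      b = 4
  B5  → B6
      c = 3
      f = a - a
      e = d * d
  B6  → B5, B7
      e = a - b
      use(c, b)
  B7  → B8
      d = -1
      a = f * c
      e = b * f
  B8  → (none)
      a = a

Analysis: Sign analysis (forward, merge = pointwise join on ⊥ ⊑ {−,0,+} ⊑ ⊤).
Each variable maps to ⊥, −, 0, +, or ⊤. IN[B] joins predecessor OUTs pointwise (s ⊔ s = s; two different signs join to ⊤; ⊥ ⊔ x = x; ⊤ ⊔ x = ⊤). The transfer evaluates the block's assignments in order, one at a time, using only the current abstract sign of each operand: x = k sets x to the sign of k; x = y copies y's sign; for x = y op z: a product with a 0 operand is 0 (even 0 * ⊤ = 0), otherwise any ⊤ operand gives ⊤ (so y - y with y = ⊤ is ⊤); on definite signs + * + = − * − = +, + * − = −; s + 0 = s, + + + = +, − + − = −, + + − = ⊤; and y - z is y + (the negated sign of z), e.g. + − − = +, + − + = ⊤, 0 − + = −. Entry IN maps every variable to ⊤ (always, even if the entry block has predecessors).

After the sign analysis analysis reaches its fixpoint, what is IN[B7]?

Fixpoint table:
  B0:  IN=(all ⊤)  OUT={c:+; rest ⊤}
  B1:  IN={c:+; rest ⊤}  OUT={c:+; rest ⊤}
  B2:  IN={c:+; rest ⊤}  OUT={a:+, c:+; rest ⊤}
  B3:  IN={a:+, c:+; rest ⊤}  OUT={a:+, c:+; rest ⊤}
  B4:  IN={a:+, c:+; rest ⊤}  OUT={a:+, b:+, c:+; rest ⊤}
  B5:  IN={a:+, b:+, c:+; rest ⊤}  OUT={a:+, b:+, c:+; rest ⊤}
  B6:  IN={a:+, b:+, c:+; rest ⊤}  OUT={a:+, b:+, c:+; rest ⊤}
  B7:  IN={a:+, b:+, c:+; rest ⊤}  OUT={b:+, c:+, d:-; rest ⊤}
  B8:  IN={c:+; rest ⊤}  OUT={c:+; rest ⊤}

Merge at B7: IN[B7] = OUT[B6] = {a: +, b: +, c: +, d: ⊤, e: ⊤, f: ⊤}

Answer: {a: +, b: +, c: +, d: ⊤, e: ⊤, f: ⊤}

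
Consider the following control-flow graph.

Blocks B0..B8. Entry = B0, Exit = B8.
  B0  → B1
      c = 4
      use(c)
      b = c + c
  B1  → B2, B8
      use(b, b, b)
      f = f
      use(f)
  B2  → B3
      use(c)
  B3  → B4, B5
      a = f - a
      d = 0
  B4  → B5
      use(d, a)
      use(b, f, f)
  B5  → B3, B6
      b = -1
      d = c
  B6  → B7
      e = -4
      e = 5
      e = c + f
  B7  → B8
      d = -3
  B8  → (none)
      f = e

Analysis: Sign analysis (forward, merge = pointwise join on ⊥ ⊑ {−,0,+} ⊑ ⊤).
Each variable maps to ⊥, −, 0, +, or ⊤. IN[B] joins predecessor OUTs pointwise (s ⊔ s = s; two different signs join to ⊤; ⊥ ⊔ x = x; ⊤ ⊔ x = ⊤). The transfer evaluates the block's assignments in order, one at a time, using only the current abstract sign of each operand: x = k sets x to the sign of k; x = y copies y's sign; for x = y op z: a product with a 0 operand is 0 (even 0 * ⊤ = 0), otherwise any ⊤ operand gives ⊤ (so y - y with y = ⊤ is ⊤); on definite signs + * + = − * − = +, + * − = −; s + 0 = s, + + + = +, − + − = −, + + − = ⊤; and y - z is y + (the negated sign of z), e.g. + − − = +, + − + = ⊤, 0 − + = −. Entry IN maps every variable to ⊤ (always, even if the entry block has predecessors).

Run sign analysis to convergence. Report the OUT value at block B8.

Answer: {a: ⊤, b: ⊤, c: +, d: ⊤, e: ⊤, f: ⊤}

Derivation:
Fixpoint table:
  B0: | IN=(all ⊤) | OUT={b:+, c:+; rest ⊤}
  B1: | IN={b:+, c:+; rest ⊤} | OUT={b:+, c:+; rest ⊤}
  B2: | IN={b:+, c:+; rest ⊤} | OUT={b:+, c:+; rest ⊤}
  B3: | IN={c:+; rest ⊤} | OUT={c:+, d:0; rest ⊤}
  B4: | IN={c:+, d:0; rest ⊤} | OUT={c:+, d:0; rest ⊤}
  B5: | IN={c:+, d:0; rest ⊤} | OUT={b:-, c:+, d:+; rest ⊤}
  B6: | IN={b:-, c:+, d:+; rest ⊤} | OUT={b:-, c:+, d:+; rest ⊤}
  B7: | IN={b:-, c:+, d:+; rest ⊤} | OUT={b:-, c:+, d:-; rest ⊤}
  B8: | IN={c:+; rest ⊤} | OUT={c:+; rest ⊤}

Merge at B8: IN[B8] = OUT[B1] ⊔ OUT[B7] = {a: ⊤, b: ⊤, c: +, d: ⊤, e: ⊤, f: ⊤}
Applying B8's transfer function to that IN value gives OUT[B8] (row B8 above).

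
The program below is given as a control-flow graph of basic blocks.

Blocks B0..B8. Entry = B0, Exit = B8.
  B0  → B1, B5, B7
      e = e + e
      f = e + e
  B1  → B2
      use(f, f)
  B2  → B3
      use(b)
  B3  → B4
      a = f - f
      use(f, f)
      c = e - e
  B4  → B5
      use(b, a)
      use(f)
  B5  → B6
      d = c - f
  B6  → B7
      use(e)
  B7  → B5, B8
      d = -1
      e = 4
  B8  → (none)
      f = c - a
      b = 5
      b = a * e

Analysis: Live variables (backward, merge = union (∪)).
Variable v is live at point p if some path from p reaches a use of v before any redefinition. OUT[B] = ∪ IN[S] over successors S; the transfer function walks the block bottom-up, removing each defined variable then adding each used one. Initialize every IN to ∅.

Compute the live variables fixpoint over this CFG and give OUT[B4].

Answer: {a, c, e, f}

Derivation:
Fixpoint table:
  B0:  IN={a, b, c, e}  OUT={a, b, c, e, f}
  B1:  IN={b, e, f}  OUT={b, e, f}
  B2:  IN={b, e, f}  OUT={b, e, f}
  B3:  IN={b, e, f}  OUT={a, b, c, e, f}
  B4:  IN={a, b, c, e, f}  OUT={a, c, e, f}
  B5:  IN={a, c, e, f}  OUT={a, c, e, f}
  B6:  IN={a, c, e, f}  OUT={a, c, f}
  B7:  IN={a, c, f}  OUT={a, c, e, f}
  B8:  IN={a, c, e}  OUT={}

Merge at B4: OUT[B4] = IN[B5] = {a, c, e, f}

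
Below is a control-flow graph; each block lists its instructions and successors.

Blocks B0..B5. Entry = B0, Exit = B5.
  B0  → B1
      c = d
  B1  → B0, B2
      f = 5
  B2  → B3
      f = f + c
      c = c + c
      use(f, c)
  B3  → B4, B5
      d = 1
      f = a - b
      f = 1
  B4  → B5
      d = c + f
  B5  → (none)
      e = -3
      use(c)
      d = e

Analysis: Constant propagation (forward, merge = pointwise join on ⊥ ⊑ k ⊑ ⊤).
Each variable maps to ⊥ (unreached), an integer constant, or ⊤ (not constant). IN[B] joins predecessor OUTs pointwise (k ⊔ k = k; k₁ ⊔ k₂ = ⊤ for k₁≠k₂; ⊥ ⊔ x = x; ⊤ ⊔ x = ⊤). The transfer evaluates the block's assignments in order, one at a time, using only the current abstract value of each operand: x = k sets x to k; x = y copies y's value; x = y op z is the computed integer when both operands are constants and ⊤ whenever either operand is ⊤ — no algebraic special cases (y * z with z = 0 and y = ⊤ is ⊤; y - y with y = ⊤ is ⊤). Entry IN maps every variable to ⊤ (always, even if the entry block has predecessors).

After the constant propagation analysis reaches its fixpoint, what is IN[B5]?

Answer: {a: ⊤, b: ⊤, c: ⊤, d: ⊤, e: ⊤, f: 1}

Derivation:
Converged values:
  B0:  IN=(all ⊤)  OUT=(all ⊤)
  B1:  IN=(all ⊤)  OUT={f:5; rest ⊤}
  B2:  IN={f:5; rest ⊤}  OUT=(all ⊤)
  B3:  IN=(all ⊤)  OUT={d:1, f:1; rest ⊤}
  B4:  IN={d:1, f:1; rest ⊤}  OUT={f:1; rest ⊤}
  B5:  IN={f:1; rest ⊤}  OUT={d:-3, e:-3, f:1; rest ⊤}

Merge at B5: IN[B5] = OUT[B3] ⊔ OUT[B4] = {a: ⊤, b: ⊤, c: ⊤, d: ⊤, e: ⊤, f: 1}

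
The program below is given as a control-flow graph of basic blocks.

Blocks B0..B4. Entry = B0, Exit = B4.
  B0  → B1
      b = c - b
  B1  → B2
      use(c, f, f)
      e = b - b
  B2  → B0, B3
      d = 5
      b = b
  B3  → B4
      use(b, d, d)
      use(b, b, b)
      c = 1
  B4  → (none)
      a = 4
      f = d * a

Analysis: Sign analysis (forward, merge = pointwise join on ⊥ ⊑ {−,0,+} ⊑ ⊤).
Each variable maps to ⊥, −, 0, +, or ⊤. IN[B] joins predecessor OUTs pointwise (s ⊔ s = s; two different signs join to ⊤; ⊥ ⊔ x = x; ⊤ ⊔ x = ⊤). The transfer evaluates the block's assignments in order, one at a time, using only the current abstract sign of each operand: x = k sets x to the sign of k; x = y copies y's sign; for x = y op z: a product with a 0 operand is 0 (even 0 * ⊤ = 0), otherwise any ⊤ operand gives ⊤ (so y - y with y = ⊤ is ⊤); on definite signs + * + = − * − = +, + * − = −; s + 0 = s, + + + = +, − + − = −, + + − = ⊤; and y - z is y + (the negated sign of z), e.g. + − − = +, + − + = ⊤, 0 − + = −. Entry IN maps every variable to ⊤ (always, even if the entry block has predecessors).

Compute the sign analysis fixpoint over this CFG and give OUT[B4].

Answer: {a: +, b: ⊤, c: +, d: +, e: ⊤, f: +}

Trace:
Converged values:
  B0: | IN=(all ⊤) | OUT=(all ⊤)
  B1: | IN=(all ⊤) | OUT=(all ⊤)
  B2: | IN=(all ⊤) | OUT={d:+; rest ⊤}
  B3: | IN={d:+; rest ⊤} | OUT={c:+, d:+; rest ⊤}
  B4: | IN={c:+, d:+; rest ⊤} | OUT={a:+, c:+, d:+, f:+; rest ⊤}

Merge at B4: IN[B4] = OUT[B3] = {a: ⊤, b: ⊤, c: +, d: +, e: ⊤, f: ⊤}
Applying B4's transfer function to that IN value gives OUT[B4] (row B4 above).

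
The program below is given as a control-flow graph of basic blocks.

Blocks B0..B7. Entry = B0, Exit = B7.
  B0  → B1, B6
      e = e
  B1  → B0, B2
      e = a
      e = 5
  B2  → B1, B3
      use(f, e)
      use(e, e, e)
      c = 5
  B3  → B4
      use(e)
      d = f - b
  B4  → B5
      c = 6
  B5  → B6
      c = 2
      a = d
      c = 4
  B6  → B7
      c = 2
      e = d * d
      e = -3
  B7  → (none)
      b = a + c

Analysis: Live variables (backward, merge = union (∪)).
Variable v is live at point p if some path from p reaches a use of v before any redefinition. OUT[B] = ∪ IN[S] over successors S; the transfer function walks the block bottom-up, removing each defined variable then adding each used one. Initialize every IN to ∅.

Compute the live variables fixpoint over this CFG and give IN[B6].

Answer: {a, d}

Derivation:
Fixpoint table:
  B0:  IN={a, b, d, e, f}  OUT={a, b, d, f}
  B1:  IN={a, b, d, f}  OUT={a, b, d, e, f}
  B2:  IN={a, b, d, e, f}  OUT={a, b, d, e, f}
  B3:  IN={b, e, f}  OUT={d}
  B4:  IN={d}  OUT={d}
  B5:  IN={d}  OUT={a, d}
  B6:  IN={a, d}  OUT={a, c}
  B7:  IN={a, c}  OUT={}

Merge at B6: OUT[B6] = IN[B7] = {a, c}
Applying B6's transfer function to that OUT value gives IN[B6] (row B6 above).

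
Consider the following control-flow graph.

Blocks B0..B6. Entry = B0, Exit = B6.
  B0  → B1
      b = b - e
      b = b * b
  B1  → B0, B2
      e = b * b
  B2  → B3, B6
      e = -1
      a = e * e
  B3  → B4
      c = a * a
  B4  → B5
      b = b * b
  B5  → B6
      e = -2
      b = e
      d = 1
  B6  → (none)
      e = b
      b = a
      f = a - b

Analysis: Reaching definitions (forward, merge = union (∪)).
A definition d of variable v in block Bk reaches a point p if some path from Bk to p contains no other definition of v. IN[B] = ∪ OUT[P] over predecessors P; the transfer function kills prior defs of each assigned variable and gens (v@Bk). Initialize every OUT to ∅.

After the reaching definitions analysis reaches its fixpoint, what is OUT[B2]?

Fixpoint table:
  B0:   IN={b@B0, e@B1}   OUT={b@B0, e@B1}
  B1:   IN={b@B0, e@B1}   OUT={b@B0, e@B1}
  B2:   IN={b@B0, e@B1}   OUT={a@B2, b@B0, e@B2}
  B3:   IN={a@B2, b@B0, e@B2}   OUT={a@B2, b@B0, c@B3, e@B2}
  B4:   IN={a@B2, b@B0, c@B3, e@B2}   OUT={a@B2, b@B4, c@B3, e@B2}
  B5:   IN={a@B2, b@B4, c@B3, e@B2}   OUT={a@B2, b@B5, c@B3, d@B5, e@B5}
  B6:   IN={a@B2, b@B0, b@B5, c@B3, d@B5, e@B2, e@B5}   OUT={a@B2, b@B6, c@B3, d@B5, e@B6, f@B6}

Merge at B2: IN[B2] = OUT[B1] = {b@B0, e@B1}
Applying B2's transfer function to that IN value gives OUT[B2] (row B2 above).

Answer: {a@B2, b@B0, e@B2}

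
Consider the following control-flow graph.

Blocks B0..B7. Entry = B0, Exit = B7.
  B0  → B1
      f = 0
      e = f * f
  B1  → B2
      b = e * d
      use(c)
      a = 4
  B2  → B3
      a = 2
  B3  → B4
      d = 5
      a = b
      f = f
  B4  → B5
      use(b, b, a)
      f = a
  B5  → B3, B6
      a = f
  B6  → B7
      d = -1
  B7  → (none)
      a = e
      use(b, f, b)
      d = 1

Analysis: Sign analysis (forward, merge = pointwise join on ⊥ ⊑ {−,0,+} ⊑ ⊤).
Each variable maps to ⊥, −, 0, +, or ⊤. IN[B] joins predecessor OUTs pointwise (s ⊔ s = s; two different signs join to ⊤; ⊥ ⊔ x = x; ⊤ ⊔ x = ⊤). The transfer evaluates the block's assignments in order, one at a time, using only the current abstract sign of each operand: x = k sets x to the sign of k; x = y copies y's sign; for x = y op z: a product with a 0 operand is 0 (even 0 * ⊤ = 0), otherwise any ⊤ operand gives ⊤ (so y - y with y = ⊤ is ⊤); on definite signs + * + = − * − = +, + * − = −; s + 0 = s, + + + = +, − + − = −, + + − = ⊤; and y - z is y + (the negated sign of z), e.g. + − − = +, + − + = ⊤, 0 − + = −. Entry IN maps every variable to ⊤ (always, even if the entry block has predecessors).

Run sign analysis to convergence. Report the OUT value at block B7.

Answer: {a: 0, b: 0, c: ⊤, d: +, e: 0, f: 0}

Working:
Per-block solution:
  B0: | IN=(all ⊤) | OUT={e:0, f:0; rest ⊤}
  B1: | IN={e:0, f:0; rest ⊤} | OUT={a:+, b:0, e:0, f:0; rest ⊤}
  B2: | IN={a:+, b:0, e:0, f:0; rest ⊤} | OUT={a:+, b:0, e:0, f:0; rest ⊤}
  B3: | IN={b:0, e:0, f:0; rest ⊤} | OUT={a:0, b:0, d:+, e:0, f:0; rest ⊤}
  B4: | IN={a:0, b:0, d:+, e:0, f:0; rest ⊤} | OUT={a:0, b:0, d:+, e:0, f:0; rest ⊤}
  B5: | IN={a:0, b:0, d:+, e:0, f:0; rest ⊤} | OUT={a:0, b:0, d:+, e:0, f:0; rest ⊤}
  B6: | IN={a:0, b:0, d:+, e:0, f:0; rest ⊤} | OUT={a:0, b:0, d:-, e:0, f:0; rest ⊤}
  B7: | IN={a:0, b:0, d:-, e:0, f:0; rest ⊤} | OUT={a:0, b:0, d:+, e:0, f:0; rest ⊤}

Merge at B7: IN[B7] = OUT[B6] = {a: 0, b: 0, c: ⊤, d: -, e: 0, f: 0}
Applying B7's transfer function to that IN value gives OUT[B7] (row B7 above).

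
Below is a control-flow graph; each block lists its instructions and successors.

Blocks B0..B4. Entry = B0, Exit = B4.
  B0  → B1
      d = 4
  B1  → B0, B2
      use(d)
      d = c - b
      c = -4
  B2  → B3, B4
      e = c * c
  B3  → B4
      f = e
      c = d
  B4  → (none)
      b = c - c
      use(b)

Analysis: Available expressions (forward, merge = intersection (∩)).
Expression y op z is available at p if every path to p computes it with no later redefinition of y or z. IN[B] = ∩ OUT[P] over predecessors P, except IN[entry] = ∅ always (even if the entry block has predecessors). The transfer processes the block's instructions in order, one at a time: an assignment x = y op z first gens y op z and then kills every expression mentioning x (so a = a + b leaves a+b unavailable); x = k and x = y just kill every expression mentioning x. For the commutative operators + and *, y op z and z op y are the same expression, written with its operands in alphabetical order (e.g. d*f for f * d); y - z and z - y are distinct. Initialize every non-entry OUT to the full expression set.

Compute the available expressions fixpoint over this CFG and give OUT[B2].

Answer: {c*c}

Derivation:
Fixpoint table:
  B0:  IN={}  OUT={}
  B1:  IN={}  OUT={}
  B2:  IN={}  OUT={c*c}
  B3:  IN={c*c}  OUT={}
  B4:  IN={}  OUT={c-c}

Merge at B2: IN[B2] = OUT[B1] = {}
Applying B2's transfer function to that IN value gives OUT[B2] (row B2 above).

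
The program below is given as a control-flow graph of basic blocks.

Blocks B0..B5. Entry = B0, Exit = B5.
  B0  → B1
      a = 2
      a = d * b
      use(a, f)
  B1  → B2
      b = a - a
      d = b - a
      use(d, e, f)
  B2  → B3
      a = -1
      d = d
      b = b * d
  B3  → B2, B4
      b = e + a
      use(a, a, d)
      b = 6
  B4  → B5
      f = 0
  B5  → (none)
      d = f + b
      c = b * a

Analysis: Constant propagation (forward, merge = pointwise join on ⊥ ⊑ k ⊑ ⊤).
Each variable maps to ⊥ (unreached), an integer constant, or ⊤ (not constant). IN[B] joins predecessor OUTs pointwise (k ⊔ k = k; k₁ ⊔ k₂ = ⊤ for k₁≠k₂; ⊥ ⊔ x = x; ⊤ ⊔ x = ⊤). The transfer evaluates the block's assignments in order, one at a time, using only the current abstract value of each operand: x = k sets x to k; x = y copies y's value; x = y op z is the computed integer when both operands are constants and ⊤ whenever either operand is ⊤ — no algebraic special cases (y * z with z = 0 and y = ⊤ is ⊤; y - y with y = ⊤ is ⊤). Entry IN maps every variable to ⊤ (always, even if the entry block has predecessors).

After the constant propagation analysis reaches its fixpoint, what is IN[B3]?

Answer: {a: -1, b: ⊤, c: ⊤, d: ⊤, e: ⊤, f: ⊤}

Trace:
Per-block solution:
  B0:   IN=(all ⊤)   OUT=(all ⊤)
  B1:   IN=(all ⊤)   OUT=(all ⊤)
  B2:   IN=(all ⊤)   OUT={a:-1; rest ⊤}
  B3:   IN={a:-1; rest ⊤}   OUT={a:-1, b:6; rest ⊤}
  B4:   IN={a:-1, b:6; rest ⊤}   OUT={a:-1, b:6, f:0; rest ⊤}
  B5:   IN={a:-1, b:6, f:0; rest ⊤}   OUT={a:-1, b:6, c:-6, d:6, f:0; rest ⊤}

Merge at B3: IN[B3] = OUT[B2] = {a: -1, b: ⊤, c: ⊤, d: ⊤, e: ⊤, f: ⊤}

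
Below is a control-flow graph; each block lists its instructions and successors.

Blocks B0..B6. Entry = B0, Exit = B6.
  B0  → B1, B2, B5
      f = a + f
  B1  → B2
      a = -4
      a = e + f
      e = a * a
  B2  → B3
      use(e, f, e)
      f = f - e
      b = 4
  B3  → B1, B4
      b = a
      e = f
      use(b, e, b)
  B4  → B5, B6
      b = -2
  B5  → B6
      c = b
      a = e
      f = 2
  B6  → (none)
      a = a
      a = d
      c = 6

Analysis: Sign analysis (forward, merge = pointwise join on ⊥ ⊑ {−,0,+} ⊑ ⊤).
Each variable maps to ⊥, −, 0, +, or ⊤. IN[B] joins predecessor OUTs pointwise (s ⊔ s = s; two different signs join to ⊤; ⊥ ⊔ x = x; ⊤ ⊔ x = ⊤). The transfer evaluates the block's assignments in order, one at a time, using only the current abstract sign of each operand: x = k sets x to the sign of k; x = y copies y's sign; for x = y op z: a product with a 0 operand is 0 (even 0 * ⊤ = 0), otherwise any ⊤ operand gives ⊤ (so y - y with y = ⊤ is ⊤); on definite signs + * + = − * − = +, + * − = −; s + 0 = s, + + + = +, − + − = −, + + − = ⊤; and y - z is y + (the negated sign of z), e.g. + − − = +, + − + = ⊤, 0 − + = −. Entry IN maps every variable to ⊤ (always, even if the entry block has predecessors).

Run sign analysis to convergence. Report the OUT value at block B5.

Answer: {a: ⊤, b: ⊤, c: ⊤, d: ⊤, e: ⊤, f: +}

Derivation:
Per-block solution:
  B0:  IN=(all ⊤)  OUT=(all ⊤)
  B1:  IN=(all ⊤)  OUT=(all ⊤)
  B2:  IN=(all ⊤)  OUT={b:+; rest ⊤}
  B3:  IN={b:+; rest ⊤}  OUT=(all ⊤)
  B4:  IN=(all ⊤)  OUT={b:-; rest ⊤}
  B5:  IN=(all ⊤)  OUT={f:+; rest ⊤}
  B6:  IN=(all ⊤)  OUT={c:+; rest ⊤}

Merge at B5: IN[B5] = OUT[B0] ⊔ OUT[B4] = {a: ⊤, b: ⊤, c: ⊤, d: ⊤, e: ⊤, f: ⊤}
Applying B5's transfer function to that IN value gives OUT[B5] (row B5 above).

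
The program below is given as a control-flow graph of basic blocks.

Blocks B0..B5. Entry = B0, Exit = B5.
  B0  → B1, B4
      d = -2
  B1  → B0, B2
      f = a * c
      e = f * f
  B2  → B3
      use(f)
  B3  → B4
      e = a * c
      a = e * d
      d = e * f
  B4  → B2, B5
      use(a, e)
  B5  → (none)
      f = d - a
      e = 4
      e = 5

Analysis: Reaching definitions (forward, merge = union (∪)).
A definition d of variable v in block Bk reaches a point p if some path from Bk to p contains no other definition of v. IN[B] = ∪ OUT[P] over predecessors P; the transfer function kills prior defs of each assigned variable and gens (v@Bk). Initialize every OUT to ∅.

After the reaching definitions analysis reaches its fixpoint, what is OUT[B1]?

Answer: {d@B0, e@B1, f@B1}

Working:
Converged values:
  B0:   IN={d@B0, e@B1, f@B1}   OUT={d@B0, e@B1, f@B1}
  B1:   IN={d@B0, e@B1, f@B1}   OUT={d@B0, e@B1, f@B1}
  B2:   IN={a@B3, d@B0, d@B3, e@B1, e@B3, f@B1}   OUT={a@B3, d@B0, d@B3, e@B1, e@B3, f@B1}
  B3:   IN={a@B3, d@B0, d@B3, e@B1, e@B3, f@B1}   OUT={a@B3, d@B3, e@B3, f@B1}
  B4:   IN={a@B3, d@B0, d@B3, e@B1, e@B3, f@B1}   OUT={a@B3, d@B0, d@B3, e@B1, e@B3, f@B1}
  B5:   IN={a@B3, d@B0, d@B3, e@B1, e@B3, f@B1}   OUT={a@B3, d@B0, d@B3, e@B5, f@B5}

Merge at B1: IN[B1] = OUT[B0] = {d@B0, e@B1, f@B1}
Applying B1's transfer function to that IN value gives OUT[B1] (row B1 above).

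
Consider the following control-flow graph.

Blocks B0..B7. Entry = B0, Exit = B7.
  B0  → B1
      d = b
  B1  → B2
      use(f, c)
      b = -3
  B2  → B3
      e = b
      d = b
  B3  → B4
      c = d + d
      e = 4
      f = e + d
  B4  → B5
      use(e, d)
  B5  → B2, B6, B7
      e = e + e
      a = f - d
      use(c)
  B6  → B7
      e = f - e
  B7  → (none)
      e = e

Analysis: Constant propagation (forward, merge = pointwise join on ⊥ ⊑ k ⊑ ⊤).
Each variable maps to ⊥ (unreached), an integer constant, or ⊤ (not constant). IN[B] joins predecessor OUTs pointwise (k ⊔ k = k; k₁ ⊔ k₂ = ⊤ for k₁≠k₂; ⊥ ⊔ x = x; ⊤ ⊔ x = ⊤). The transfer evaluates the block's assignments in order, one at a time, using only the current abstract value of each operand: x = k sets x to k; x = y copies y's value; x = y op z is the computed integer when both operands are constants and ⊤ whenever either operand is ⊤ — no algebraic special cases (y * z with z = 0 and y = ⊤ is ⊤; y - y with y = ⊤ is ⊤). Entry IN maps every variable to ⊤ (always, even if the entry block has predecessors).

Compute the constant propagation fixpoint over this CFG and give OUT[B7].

Fixpoint table:
  B0:   IN=(all ⊤)   OUT=(all ⊤)
  B1:   IN=(all ⊤)   OUT={b:-3; rest ⊤}
  B2:   IN={b:-3; rest ⊤}   OUT={b:-3, d:-3, e:-3; rest ⊤}
  B3:   IN={b:-3, d:-3, e:-3; rest ⊤}   OUT={b:-3, c:-6, d:-3, e:4, f:1; rest ⊤}
  B4:   IN={b:-3, c:-6, d:-3, e:4, f:1; rest ⊤}   OUT={b:-3, c:-6, d:-3, e:4, f:1; rest ⊤}
  B5:   IN={b:-3, c:-6, d:-3, e:4, f:1; rest ⊤}   OUT={a:4, b:-3, c:-6, d:-3, e:8, f:1; rest ⊤}
  B6:   IN={a:4, b:-3, c:-6, d:-3, e:8, f:1; rest ⊤}   OUT={a:4, b:-3, c:-6, d:-3, e:-7, f:1; rest ⊤}
  B7:   IN={a:4, b:-3, c:-6, d:-3, f:1; rest ⊤}   OUT={a:4, b:-3, c:-6, d:-3, f:1; rest ⊤}

Merge at B7: IN[B7] = OUT[B5] ⊔ OUT[B6] = {a: 4, b: -3, c: -6, d: -3, e: ⊤, f: 1}
Applying B7's transfer function to that IN value gives OUT[B7] (row B7 above).

Answer: {a: 4, b: -3, c: -6, d: -3, e: ⊤, f: 1}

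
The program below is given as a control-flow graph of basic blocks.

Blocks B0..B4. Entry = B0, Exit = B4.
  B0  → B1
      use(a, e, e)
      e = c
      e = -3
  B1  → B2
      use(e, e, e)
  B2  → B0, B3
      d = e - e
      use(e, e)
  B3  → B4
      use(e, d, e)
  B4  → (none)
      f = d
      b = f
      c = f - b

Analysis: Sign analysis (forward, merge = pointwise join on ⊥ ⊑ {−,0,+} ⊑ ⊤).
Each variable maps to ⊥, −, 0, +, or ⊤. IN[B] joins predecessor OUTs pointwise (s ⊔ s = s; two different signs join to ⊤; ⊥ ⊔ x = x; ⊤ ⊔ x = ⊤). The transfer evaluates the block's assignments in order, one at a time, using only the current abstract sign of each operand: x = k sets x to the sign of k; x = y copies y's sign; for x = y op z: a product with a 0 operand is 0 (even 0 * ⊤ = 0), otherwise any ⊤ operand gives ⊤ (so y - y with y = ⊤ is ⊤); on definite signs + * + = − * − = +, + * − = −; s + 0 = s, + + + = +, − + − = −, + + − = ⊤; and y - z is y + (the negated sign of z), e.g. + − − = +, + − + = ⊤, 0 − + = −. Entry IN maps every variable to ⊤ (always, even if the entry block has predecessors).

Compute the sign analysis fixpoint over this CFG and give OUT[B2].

Answer: {a: ⊤, b: ⊤, c: ⊤, d: ⊤, e: -, f: ⊤}

Working:
Converged values:
  B0:  IN=(all ⊤)  OUT={e:-; rest ⊤}
  B1:  IN={e:-; rest ⊤}  OUT={e:-; rest ⊤}
  B2:  IN={e:-; rest ⊤}  OUT={e:-; rest ⊤}
  B3:  IN={e:-; rest ⊤}  OUT={e:-; rest ⊤}
  B4:  IN={e:-; rest ⊤}  OUT={e:-; rest ⊤}

Merge at B2: IN[B2] = OUT[B1] = {a: ⊤, b: ⊤, c: ⊤, d: ⊤, e: -, f: ⊤}
Applying B2's transfer function to that IN value gives OUT[B2] (row B2 above).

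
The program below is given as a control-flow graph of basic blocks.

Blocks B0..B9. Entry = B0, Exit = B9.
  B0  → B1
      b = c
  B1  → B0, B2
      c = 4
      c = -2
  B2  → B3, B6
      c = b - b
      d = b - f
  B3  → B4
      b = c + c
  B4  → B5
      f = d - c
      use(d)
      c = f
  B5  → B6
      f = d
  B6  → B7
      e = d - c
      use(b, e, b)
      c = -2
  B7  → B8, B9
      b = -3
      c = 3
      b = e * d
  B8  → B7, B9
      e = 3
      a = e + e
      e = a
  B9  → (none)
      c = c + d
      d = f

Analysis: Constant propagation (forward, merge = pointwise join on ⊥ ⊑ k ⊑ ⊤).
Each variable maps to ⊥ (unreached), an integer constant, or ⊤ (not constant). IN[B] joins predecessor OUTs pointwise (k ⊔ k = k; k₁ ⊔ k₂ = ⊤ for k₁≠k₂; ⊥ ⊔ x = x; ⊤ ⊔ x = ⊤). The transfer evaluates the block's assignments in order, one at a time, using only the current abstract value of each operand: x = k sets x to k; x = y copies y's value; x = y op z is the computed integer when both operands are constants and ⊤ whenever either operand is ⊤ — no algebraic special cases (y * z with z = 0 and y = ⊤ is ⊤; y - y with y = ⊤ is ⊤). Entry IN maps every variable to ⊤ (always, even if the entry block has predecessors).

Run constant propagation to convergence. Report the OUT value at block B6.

Converged values:
  B0:  IN=(all ⊤)  OUT=(all ⊤)
  B1:  IN=(all ⊤)  OUT={c:-2; rest ⊤}
  B2:  IN={c:-2; rest ⊤}  OUT=(all ⊤)
  B3:  IN=(all ⊤)  OUT=(all ⊤)
  B4:  IN=(all ⊤)  OUT=(all ⊤)
  B5:  IN=(all ⊤)  OUT=(all ⊤)
  B6:  IN=(all ⊤)  OUT={c:-2; rest ⊤}
  B7:  IN=(all ⊤)  OUT={c:3; rest ⊤}
  B8:  IN={c:3; rest ⊤}  OUT={a:6, c:3, e:6; rest ⊤}
  B9:  IN={c:3; rest ⊤}  OUT=(all ⊤)

Merge at B6: IN[B6] = OUT[B2] ⊔ OUT[B5] = {a: ⊤, b: ⊤, c: ⊤, d: ⊤, e: ⊤, f: ⊤}
Applying B6's transfer function to that IN value gives OUT[B6] (row B6 above).

Answer: {a: ⊤, b: ⊤, c: -2, d: ⊤, e: ⊤, f: ⊤}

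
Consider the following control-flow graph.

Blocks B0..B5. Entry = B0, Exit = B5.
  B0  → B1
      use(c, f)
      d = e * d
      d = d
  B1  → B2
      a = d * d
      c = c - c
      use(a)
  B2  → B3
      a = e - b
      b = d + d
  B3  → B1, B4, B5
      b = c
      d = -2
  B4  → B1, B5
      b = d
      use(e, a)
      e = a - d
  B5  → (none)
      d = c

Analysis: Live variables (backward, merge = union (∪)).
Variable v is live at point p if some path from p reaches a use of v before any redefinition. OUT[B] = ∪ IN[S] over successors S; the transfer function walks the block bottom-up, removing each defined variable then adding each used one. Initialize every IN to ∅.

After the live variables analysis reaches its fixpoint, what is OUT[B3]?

Fixpoint table:
  B0: | IN={b, c, d, e, f} | OUT={b, c, d, e}
  B1: | IN={b, c, d, e} | OUT={b, c, d, e}
  B2: | IN={b, c, d, e} | OUT={a, c, e}
  B3: | IN={a, c, e} | OUT={a, b, c, d, e}
  B4: | IN={a, c, d, e} | OUT={b, c, d, e}
  B5: | IN={c} | OUT={}

Merge at B3: OUT[B3] = IN[B1] ⊔ IN[B4] ⊔ IN[B5] = {a, b, c, d, e}

Answer: {a, b, c, d, e}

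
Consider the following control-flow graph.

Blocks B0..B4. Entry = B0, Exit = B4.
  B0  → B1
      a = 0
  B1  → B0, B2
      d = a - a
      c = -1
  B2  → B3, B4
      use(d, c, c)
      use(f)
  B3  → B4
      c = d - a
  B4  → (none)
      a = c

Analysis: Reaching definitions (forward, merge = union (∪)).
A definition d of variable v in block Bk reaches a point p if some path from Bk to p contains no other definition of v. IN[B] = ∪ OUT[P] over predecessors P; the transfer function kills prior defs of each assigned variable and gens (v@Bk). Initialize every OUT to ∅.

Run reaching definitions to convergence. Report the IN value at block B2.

Answer: {a@B0, c@B1, d@B1}

Trace:
Fixpoint table:
  B0:   IN={a@B0, c@B1, d@B1}   OUT={a@B0, c@B1, d@B1}
  B1:   IN={a@B0, c@B1, d@B1}   OUT={a@B0, c@B1, d@B1}
  B2:   IN={a@B0, c@B1, d@B1}   OUT={a@B0, c@B1, d@B1}
  B3:   IN={a@B0, c@B1, d@B1}   OUT={a@B0, c@B3, d@B1}
  B4:   IN={a@B0, c@B1, c@B3, d@B1}   OUT={a@B4, c@B1, c@B3, d@B1}

Merge at B2: IN[B2] = OUT[B1] = {a@B0, c@B1, d@B1}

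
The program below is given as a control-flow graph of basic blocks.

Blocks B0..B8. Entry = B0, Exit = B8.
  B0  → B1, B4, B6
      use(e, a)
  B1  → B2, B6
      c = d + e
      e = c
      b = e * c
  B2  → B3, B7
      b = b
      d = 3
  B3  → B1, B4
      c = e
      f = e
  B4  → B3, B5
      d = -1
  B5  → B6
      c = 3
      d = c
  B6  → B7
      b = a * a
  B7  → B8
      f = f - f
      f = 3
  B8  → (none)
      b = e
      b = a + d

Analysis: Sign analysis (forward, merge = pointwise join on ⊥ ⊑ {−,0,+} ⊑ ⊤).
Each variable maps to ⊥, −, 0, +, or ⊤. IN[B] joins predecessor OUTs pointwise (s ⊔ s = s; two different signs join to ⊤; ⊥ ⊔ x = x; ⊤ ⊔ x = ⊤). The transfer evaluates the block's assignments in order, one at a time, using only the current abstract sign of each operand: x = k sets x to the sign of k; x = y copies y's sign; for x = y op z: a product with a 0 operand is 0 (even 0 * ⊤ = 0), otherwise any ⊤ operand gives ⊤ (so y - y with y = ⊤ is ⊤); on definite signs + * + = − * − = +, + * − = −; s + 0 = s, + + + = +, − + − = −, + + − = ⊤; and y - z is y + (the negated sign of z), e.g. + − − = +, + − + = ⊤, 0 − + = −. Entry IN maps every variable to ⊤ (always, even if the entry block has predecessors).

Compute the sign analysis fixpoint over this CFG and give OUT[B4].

Answer: {a: ⊤, b: ⊤, c: ⊤, d: -, e: ⊤, f: ⊤}

Working:
Fixpoint table:
  B0:  IN=(all ⊤)  OUT=(all ⊤)
  B1:  IN=(all ⊤)  OUT=(all ⊤)
  B2:  IN=(all ⊤)  OUT={d:+; rest ⊤}
  B3:  IN=(all ⊤)  OUT=(all ⊤)
  B4:  IN=(all ⊤)  OUT={d:-; rest ⊤}
  B5:  IN={d:-; rest ⊤}  OUT={c:+, d:+; rest ⊤}
  B6:  IN=(all ⊤)  OUT=(all ⊤)
  B7:  IN=(all ⊤)  OUT={f:+; rest ⊤}
  B8:  IN={f:+; rest ⊤}  OUT={f:+; rest ⊤}

Merge at B4: IN[B4] = OUT[B0] ⊔ OUT[B3] = {a: ⊤, b: ⊤, c: ⊤, d: ⊤, e: ⊤, f: ⊤}
Applying B4's transfer function to that IN value gives OUT[B4] (row B4 above).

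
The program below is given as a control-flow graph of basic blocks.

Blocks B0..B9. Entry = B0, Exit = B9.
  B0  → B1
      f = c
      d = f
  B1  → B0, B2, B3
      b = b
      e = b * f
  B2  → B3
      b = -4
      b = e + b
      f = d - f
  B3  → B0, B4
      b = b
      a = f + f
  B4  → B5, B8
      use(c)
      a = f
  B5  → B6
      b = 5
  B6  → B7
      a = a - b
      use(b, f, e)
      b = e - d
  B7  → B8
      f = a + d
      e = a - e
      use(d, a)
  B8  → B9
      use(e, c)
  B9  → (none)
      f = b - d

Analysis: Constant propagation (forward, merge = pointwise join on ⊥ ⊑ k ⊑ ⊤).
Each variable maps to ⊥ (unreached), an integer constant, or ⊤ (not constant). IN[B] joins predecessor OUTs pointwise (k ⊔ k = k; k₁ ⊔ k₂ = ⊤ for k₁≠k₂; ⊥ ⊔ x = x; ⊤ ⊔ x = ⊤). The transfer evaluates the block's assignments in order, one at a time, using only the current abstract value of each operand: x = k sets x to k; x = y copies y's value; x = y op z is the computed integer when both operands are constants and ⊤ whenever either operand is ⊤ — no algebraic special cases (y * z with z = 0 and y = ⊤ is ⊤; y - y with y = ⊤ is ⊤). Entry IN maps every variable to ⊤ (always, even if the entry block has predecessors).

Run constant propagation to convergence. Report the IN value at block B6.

Answer: {a: ⊤, b: 5, c: ⊤, d: ⊤, e: ⊤, f: ⊤}

Working:
Per-block solution:
  B0:  IN=(all ⊤)  OUT=(all ⊤)
  B1:  IN=(all ⊤)  OUT=(all ⊤)
  B2:  IN=(all ⊤)  OUT=(all ⊤)
  B3:  IN=(all ⊤)  OUT=(all ⊤)
  B4:  IN=(all ⊤)  OUT=(all ⊤)
  B5:  IN=(all ⊤)  OUT={b:5; rest ⊤}
  B6:  IN={b:5; rest ⊤}  OUT=(all ⊤)
  B7:  IN=(all ⊤)  OUT=(all ⊤)
  B8:  IN=(all ⊤)  OUT=(all ⊤)
  B9:  IN=(all ⊤)  OUT=(all ⊤)

Merge at B6: IN[B6] = OUT[B5] = {a: ⊤, b: 5, c: ⊤, d: ⊤, e: ⊤, f: ⊤}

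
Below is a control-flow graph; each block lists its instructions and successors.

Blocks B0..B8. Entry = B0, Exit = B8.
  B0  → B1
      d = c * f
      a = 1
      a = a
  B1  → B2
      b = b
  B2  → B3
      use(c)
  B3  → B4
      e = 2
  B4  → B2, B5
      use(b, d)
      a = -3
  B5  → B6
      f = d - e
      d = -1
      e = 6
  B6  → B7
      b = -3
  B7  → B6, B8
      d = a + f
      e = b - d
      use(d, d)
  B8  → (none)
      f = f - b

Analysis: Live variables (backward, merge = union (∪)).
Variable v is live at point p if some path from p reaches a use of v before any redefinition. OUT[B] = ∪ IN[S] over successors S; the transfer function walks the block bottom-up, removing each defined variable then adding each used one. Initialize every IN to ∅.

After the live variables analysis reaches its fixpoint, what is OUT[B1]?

Answer: {b, c, d}

Working:
Per-block solution:
  B0: | IN={b, c, f} | OUT={b, c, d}
  B1: | IN={b, c, d} | OUT={b, c, d}
  B2: | IN={b, c, d} | OUT={b, c, d}
  B3: | IN={b, c, d} | OUT={b, c, d, e}
  B4: | IN={b, c, d, e} | OUT={a, b, c, d, e}
  B5: | IN={a, d, e} | OUT={a, f}
  B6: | IN={a, f} | OUT={a, b, f}
  B7: | IN={a, b, f} | OUT={a, b, f}
  B8: | IN={b, f} | OUT={}

Merge at B1: OUT[B1] = IN[B2] = {b, c, d}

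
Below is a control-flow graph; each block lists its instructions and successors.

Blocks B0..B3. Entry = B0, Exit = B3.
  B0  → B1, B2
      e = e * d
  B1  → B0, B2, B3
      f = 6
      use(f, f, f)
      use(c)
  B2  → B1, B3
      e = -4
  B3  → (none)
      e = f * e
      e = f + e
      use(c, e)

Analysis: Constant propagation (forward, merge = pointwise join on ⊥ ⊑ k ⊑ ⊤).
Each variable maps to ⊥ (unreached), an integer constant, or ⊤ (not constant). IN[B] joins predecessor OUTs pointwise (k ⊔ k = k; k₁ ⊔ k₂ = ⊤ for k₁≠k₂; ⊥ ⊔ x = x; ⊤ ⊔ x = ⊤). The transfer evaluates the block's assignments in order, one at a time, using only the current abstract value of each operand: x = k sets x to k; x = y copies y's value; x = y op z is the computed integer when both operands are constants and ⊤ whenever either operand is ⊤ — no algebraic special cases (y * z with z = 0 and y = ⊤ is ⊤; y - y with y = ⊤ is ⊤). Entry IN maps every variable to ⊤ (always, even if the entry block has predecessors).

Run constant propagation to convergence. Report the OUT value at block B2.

Answer: {a: ⊤, b: ⊤, c: ⊤, d: ⊤, e: -4, f: ⊤}

Trace:
Converged values:
  B0:  IN=(all ⊤)  OUT=(all ⊤)
  B1:  IN=(all ⊤)  OUT={f:6; rest ⊤}
  B2:  IN=(all ⊤)  OUT={e:-4; rest ⊤}
  B3:  IN=(all ⊤)  OUT=(all ⊤)

Merge at B2: IN[B2] = OUT[B0] ⊔ OUT[B1] = {a: ⊤, b: ⊤, c: ⊤, d: ⊤, e: ⊤, f: ⊤}
Applying B2's transfer function to that IN value gives OUT[B2] (row B2 above).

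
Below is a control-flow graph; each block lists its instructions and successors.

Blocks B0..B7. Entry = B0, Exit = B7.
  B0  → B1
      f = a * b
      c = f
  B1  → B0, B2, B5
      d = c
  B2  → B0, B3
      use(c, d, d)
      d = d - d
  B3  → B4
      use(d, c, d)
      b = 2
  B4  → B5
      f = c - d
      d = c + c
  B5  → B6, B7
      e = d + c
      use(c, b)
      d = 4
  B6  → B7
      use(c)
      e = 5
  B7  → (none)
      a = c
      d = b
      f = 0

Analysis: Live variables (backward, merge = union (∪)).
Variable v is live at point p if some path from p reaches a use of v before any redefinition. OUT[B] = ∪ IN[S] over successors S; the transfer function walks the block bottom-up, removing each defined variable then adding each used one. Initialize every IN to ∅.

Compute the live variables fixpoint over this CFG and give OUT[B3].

Answer: {b, c, d}

Trace:
Converged values:
  B0:  IN={a, b}  OUT={a, b, c}
  B1:  IN={a, b, c}  OUT={a, b, c, d}
  B2:  IN={a, b, c, d}  OUT={a, b, c, d}
  B3:  IN={c, d}  OUT={b, c, d}
  B4:  IN={b, c, d}  OUT={b, c, d}
  B5:  IN={b, c, d}  OUT={b, c}
  B6:  IN={b, c}  OUT={b, c}
  B7:  IN={b, c}  OUT={}

Merge at B3: OUT[B3] = IN[B4] = {b, c, d}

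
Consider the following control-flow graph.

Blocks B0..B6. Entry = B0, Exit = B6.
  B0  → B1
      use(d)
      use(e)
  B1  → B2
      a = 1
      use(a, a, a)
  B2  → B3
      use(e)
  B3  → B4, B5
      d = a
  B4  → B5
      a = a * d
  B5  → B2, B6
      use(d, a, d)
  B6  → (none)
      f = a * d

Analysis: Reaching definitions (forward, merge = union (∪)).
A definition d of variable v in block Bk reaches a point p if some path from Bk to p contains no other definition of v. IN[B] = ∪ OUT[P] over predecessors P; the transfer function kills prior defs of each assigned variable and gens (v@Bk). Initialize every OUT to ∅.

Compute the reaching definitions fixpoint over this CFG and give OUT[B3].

Per-block solution:
  B0:   IN={}   OUT={}
  B1:   IN={}   OUT={a@B1}
  B2:   IN={a@B1, a@B4, d@B3}   OUT={a@B1, a@B4, d@B3}
  B3:   IN={a@B1, a@B4, d@B3}   OUT={a@B1, a@B4, d@B3}
  B4:   IN={a@B1, a@B4, d@B3}   OUT={a@B4, d@B3}
  B5:   IN={a@B1, a@B4, d@B3}   OUT={a@B1, a@B4, d@B3}
  B6:   IN={a@B1, a@B4, d@B3}   OUT={a@B1, a@B4, d@B3, f@B6}

Merge at B3: IN[B3] = OUT[B2] = {a@B1, a@B4, d@B3}
Applying B3's transfer function to that IN value gives OUT[B3] (row B3 above).

Answer: {a@B1, a@B4, d@B3}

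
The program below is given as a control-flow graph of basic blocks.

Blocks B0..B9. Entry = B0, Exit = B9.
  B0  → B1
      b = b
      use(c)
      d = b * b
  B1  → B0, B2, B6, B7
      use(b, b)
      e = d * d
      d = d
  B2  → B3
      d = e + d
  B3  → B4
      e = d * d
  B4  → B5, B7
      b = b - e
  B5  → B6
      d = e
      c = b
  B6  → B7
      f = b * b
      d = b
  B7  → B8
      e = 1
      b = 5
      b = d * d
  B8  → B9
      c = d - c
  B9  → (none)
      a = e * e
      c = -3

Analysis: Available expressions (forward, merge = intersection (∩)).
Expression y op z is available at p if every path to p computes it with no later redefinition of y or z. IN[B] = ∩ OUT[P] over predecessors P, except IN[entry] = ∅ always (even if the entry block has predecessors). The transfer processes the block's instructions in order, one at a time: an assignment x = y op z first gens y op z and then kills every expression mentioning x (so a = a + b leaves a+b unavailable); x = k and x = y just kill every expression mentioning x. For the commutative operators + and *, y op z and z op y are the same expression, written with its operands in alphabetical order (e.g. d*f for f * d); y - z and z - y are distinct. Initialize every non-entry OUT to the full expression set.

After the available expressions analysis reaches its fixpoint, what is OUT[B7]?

Answer: {d*d}

Trace:
Per-block solution:
  B0:   IN={}   OUT={b*b}
  B1:   IN={b*b}   OUT={b*b}
  B2:   IN={b*b}   OUT={b*b}
  B3:   IN={b*b}   OUT={b*b, d*d}
  B4:   IN={b*b, d*d}   OUT={d*d}
  B5:   IN={d*d}   OUT={}
  B6:   IN={}   OUT={b*b}
  B7:   IN={}   OUT={d*d}
  B8:   IN={d*d}   OUT={d*d}
  B9:   IN={d*d}   OUT={d*d, e*e}

Merge at B7: IN[B7] = OUT[B1] ∩ OUT[B4] ∩ OUT[B6] = {}
Applying B7's transfer function to that IN value gives OUT[B7] (row B7 above).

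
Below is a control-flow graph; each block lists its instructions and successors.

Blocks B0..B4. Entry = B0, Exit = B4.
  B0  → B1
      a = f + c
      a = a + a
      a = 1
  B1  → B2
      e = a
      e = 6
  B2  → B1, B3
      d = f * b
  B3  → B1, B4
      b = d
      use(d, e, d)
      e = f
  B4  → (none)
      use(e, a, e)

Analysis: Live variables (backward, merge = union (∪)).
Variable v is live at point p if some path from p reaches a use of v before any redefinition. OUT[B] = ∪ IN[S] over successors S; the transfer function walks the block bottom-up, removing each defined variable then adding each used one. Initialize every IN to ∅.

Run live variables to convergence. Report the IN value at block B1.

Fixpoint table:
  B0:  IN={b, c, f}  OUT={a, b, f}
  B1:  IN={a, b, f}  OUT={a, b, e, f}
  B2:  IN={a, b, e, f}  OUT={a, b, d, e, f}
  B3:  IN={a, d, e, f}  OUT={a, b, e, f}
  B4:  IN={a, e}  OUT={}

Merge at B1: OUT[B1] = IN[B2] = {a, b, e, f}
Applying B1's transfer function to that OUT value gives IN[B1] (row B1 above).

Answer: {a, b, f}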